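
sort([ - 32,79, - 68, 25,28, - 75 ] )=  [-75, - 68, - 32 , 25,28,79 ] 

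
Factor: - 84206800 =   -  2^4 * 5^2 *131^1 * 1607^1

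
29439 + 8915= 38354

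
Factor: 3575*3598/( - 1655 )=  - 2572570/331 = -2^1*5^1*7^1*11^1* 13^1*257^1*331^( - 1 )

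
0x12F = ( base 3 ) 102020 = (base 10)303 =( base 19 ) FI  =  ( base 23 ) d4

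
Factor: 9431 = 9431^1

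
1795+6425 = 8220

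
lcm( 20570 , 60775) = 1337050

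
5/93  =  5/93 = 0.05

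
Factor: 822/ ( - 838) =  - 3^1*137^1*419^( - 1 ) = - 411/419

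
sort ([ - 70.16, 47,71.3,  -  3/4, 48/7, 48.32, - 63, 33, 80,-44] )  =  [-70.16, - 63,-44, - 3/4 , 48/7,33, 47,48.32,71.3, 80 ]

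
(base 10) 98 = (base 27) 3H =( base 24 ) 42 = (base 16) 62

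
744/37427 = 744/37427 = 0.02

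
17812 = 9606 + 8206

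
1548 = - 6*( - 258)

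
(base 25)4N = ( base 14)8b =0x7b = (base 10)123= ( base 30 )43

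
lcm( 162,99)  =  1782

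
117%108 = 9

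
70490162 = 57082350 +13407812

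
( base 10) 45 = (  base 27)1i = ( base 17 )2B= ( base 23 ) 1M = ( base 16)2d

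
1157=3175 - 2018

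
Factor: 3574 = 2^1*1787^1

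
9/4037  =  9/4037 = 0.00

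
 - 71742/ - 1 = 71742 + 0/1 =71742.00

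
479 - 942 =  - 463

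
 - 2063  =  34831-36894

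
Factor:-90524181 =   -  3^1 * 11^1*1187^1* 2311^1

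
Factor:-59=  - 59^1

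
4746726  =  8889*534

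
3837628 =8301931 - 4464303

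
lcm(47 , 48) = 2256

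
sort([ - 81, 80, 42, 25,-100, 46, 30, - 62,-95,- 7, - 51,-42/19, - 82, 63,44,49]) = [-100,-95, -82, - 81,- 62,-51, - 7, - 42/19,25, 30,42, 44,46, 49, 63,80]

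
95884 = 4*23971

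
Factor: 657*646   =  424422 = 2^1*3^2* 17^1*19^1 * 73^1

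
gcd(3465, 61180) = 35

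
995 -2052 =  -1057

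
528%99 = 33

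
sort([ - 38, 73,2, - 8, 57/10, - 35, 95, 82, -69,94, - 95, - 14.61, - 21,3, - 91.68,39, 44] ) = [  -  95, - 91.68,  -  69,-38, - 35, - 21, - 14.61,  -  8 , 2, 3, 57/10 , 39, 44, 73, 82,94,  95]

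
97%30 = 7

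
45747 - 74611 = - 28864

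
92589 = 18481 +74108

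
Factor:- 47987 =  - 47^1 * 1021^1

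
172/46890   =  86/23445=0.00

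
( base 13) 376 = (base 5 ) 4404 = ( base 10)604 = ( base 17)219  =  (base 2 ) 1001011100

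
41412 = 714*58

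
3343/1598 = 2 + 147/1598  =  2.09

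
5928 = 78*76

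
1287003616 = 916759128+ 370244488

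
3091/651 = 4 + 487/651 = 4.75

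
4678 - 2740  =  1938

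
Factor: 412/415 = 2^2*5^(  -  1 )*83^(  -  1 )*103^1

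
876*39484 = 34587984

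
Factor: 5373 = 3^3*199^1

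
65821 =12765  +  53056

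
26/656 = 13/328 = 0.04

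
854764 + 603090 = 1457854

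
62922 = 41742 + 21180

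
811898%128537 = 40676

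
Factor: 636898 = 2^1*29^1*79^1*139^1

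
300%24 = 12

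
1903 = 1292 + 611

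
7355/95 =77 + 8/19= 77.42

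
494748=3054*162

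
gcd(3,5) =1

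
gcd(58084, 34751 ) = 1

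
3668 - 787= 2881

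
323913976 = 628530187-304616211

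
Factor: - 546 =-2^1*3^1*7^1*13^1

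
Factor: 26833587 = 3^1 * 11^1*449^1*1811^1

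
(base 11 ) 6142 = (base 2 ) 1111111011001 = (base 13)3932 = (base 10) 8153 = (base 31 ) 8f0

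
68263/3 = 22754  +  1/3 = 22754.33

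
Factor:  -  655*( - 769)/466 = 2^( - 1)*5^1*131^1*233^(- 1 )* 769^1 = 503695/466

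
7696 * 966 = 7434336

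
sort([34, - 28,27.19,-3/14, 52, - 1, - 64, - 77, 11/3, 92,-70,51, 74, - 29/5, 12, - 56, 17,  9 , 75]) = [  -  77,-70, - 64, - 56,  -  28, - 29/5,-1,-3/14, 11/3,9,12,17, 27.19, 34, 51, 52, 74  ,  75, 92 ] 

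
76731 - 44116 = 32615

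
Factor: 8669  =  8669^1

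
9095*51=463845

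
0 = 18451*0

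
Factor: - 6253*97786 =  - 611455858 = - 2^1*13^3*37^1*3761^1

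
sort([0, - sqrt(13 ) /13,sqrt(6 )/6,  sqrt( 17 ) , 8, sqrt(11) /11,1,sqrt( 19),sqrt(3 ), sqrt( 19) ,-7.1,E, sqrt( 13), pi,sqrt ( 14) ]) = [ - 7.1, - sqrt(13)/13, 0, sqrt ( 11 )/11,sqrt( 6)/6, 1, sqrt(3 ),  E,pi, sqrt( 13 ), sqrt ( 14),  sqrt(17),sqrt(19 ),sqrt( 19),8] 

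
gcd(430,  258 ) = 86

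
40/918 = 20/459 = 0.04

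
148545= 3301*45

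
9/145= 9/145 = 0.06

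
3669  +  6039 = 9708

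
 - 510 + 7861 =7351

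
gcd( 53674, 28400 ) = 2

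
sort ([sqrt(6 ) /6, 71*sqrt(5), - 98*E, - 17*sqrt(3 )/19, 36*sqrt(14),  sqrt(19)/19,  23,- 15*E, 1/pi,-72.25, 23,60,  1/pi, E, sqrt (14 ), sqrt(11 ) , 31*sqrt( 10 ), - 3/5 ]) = [-98*E, - 72.25, - 15*E, - 17*sqrt( 3 )/19, - 3/5, sqrt(19)/19,1/pi , 1/pi, sqrt( 6 )/6, E , sqrt(11 ), sqrt(14), 23, 23,60, 31*sqrt( 10), 36*sqrt(14 ), 71 * sqrt( 5) ] 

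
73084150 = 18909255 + 54174895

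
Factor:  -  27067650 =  -2^1*3^1*5^2*31^1* 5821^1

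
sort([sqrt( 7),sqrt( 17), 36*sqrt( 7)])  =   [ sqrt( 7), sqrt(17 ), 36*sqrt( 7)]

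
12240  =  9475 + 2765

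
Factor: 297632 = 2^5*71^1 *131^1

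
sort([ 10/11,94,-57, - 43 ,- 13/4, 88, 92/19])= [-57 ,-43, - 13/4, 10/11, 92/19, 88, 94]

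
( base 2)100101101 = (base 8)455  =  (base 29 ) AB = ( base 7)610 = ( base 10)301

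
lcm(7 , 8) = 56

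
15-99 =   -  84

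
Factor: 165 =3^1*5^1*11^1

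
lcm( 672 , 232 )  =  19488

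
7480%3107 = 1266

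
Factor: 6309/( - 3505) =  - 9/5 = - 3^2*5^( - 1 ) 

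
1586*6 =9516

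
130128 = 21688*6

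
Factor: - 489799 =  -489799^1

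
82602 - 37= 82565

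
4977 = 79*63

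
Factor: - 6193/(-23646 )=2^( - 1) * 3^( - 1 ) * 7^ ( - 1 ) *11^1 = 11/42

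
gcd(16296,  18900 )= 84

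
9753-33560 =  - 23807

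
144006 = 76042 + 67964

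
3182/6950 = 1591/3475 =0.46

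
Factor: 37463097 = 3^1*7^2*31^1*8221^1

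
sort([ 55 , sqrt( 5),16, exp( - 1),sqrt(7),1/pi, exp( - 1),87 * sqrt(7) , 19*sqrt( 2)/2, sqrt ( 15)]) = [ 1/pi, exp (  -  1), exp( - 1),sqrt (5 ), sqrt( 7), sqrt (15),19*sqrt(2 ) /2, 16, 55, 87*sqrt(7)]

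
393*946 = 371778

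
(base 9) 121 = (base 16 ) 64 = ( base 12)84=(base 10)100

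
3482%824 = 186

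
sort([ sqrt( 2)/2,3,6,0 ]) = [ 0, sqrt( 2)/2, 3,6]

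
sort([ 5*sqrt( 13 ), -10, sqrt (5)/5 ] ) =[ - 10,sqrt (5)/5, 5 * sqrt(13) ]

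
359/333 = 1 + 26/333 = 1.08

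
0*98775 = 0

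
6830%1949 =983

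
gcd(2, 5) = 1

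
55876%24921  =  6034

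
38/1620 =19/810 =0.02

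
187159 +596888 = 784047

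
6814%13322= 6814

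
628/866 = 314/433 = 0.73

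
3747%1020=687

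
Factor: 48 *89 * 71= 2^4*3^1 * 71^1*89^1= 303312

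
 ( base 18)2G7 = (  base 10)943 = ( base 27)17p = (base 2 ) 1110101111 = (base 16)3AF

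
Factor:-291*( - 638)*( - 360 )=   -  66836880 = - 2^4*3^3*5^1*11^1*29^1 *97^1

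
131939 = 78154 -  - 53785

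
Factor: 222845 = 5^1*7^1*6367^1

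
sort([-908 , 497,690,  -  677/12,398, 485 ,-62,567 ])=[ - 908, - 62 , - 677/12, 398,  485,497, 567,  690 ] 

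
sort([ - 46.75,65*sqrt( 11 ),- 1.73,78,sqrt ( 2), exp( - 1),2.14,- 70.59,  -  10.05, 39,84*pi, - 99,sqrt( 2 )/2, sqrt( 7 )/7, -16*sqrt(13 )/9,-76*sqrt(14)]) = [ - 76*sqrt ( 14), - 99, - 70.59,-46.75, - 10.05, - 16*sqrt( 13)/9, - 1.73,exp( - 1 ), sqrt(7 ) /7, sqrt(2)/2,  sqrt( 2), 2.14,  39, 78,65*sqrt( 11 ),  84 *pi ] 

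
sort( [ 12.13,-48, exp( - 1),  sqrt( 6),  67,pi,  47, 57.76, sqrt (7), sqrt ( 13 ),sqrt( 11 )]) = [-48,exp( - 1),  sqrt( 6),sqrt(7), pi,  sqrt ( 11), sqrt(13),  12.13,47,  57.76,  67 ]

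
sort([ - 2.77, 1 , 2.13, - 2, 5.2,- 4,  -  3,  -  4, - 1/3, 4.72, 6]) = [ - 4, -4, - 3,-2.77 , - 2, - 1/3, 1, 2.13, 4.72 , 5.2, 6 ] 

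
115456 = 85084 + 30372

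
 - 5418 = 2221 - 7639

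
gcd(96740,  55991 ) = 1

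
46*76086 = 3499956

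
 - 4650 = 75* ( - 62)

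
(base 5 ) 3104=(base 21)j5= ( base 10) 404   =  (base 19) 125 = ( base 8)624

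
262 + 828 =1090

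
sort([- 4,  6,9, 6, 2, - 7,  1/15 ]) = [ - 7, - 4,1/15,2, 6, 6, 9]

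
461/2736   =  461/2736 =0.17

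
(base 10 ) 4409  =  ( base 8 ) 10471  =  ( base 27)618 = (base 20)b09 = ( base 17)f46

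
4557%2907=1650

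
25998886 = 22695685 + 3303201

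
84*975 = 81900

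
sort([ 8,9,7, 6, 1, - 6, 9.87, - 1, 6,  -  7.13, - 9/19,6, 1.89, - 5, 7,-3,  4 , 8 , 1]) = [ - 7.13,-6,  -  5, - 3 , - 1, - 9/19,  1, 1, 1.89 , 4 , 6, 6, 6,7,7, 8,8 , 9, 9.87 ] 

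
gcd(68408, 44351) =1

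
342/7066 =171/3533  =  0.05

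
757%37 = 17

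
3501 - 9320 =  - 5819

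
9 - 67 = - 58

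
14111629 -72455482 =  - 58343853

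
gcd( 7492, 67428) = 7492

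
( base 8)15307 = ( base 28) 8KN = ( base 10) 6855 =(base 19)iif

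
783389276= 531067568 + 252321708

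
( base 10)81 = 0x51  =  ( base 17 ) 4D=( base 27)30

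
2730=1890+840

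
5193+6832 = 12025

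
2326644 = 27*86172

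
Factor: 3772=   2^2*23^1*41^1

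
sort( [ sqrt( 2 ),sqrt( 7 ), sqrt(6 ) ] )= [sqrt (2 ),  sqrt(6 ) , sqrt( 7) ] 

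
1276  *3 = 3828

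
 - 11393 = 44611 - 56004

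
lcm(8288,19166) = 306656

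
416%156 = 104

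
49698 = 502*99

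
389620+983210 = 1372830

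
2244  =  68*33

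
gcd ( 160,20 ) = 20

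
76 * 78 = 5928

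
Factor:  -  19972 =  - 2^2 * 4993^1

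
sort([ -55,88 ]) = [ - 55, 88]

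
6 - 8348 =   -  8342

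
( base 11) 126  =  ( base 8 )225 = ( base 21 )72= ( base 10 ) 149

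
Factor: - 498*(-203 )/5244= 16849/874= 2^(-1)*7^1*19^( - 1 ) * 23^( - 1 )*29^1 * 83^1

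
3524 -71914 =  - 68390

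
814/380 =2+27/190 = 2.14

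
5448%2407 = 634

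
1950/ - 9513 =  - 1 + 2521/3171 = - 0.20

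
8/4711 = 8/4711 = 0.00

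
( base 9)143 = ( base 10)120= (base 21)5F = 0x78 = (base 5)440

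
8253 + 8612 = 16865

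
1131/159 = 7 + 6/53=7.11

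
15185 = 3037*5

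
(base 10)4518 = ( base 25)75i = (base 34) 3UU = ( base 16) 11A6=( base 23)8CA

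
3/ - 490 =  - 1 + 487/490 = - 0.01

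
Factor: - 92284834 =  - 2^1*46142417^1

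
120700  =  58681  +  62019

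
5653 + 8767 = 14420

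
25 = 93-68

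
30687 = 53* 579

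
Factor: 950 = 2^1*5^2*19^1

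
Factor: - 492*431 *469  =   - 2^2*3^1*7^1*41^1*67^1 * 431^1 = - 99452388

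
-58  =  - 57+-1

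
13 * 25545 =332085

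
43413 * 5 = 217065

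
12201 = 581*21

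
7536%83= 66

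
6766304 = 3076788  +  3689516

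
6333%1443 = 561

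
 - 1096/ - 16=137/2 = 68.50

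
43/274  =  43/274 = 0.16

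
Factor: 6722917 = 83^1*107^1*757^1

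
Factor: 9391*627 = 5888157 = 3^1  *11^1*19^1*9391^1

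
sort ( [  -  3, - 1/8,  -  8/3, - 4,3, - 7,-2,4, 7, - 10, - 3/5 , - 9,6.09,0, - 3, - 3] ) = [ - 10,- 9, - 7, - 4, - 3, - 3, - 3,-8/3, - 2, - 3/5, - 1/8, 0,  3, 4,  6.09,7] 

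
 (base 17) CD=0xD9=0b11011001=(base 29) 7E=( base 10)217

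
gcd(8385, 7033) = 13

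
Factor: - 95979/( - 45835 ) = 3^1*5^(- 1) * 13^1*23^1*89^ ( - 1)*103^( - 1 )*107^1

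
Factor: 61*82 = 5002 = 2^1 * 41^1 * 61^1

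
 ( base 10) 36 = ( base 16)24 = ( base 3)1100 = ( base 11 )33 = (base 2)100100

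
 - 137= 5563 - 5700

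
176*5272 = 927872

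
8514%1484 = 1094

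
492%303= 189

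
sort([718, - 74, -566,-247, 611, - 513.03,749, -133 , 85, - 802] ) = [ - 802, - 566, - 513.03 ,-247, - 133,  -  74, 85, 611, 718,749]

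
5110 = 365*14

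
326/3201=326/3201 = 0.10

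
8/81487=8/81487= 0.00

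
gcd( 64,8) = 8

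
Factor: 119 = 7^1*17^1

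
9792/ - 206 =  - 4896/103 = - 47.53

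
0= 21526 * 0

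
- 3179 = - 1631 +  - 1548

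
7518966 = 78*96397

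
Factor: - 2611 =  - 7^1 * 373^1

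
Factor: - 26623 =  - 79^1*337^1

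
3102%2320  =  782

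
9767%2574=2045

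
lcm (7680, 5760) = 23040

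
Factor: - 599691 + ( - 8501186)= -9100877^1= - 9100877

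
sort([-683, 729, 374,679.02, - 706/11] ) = [-683, - 706/11,374,  679.02,729]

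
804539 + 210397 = 1014936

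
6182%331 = 224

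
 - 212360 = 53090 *(-4 )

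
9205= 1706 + 7499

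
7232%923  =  771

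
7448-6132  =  1316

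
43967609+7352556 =51320165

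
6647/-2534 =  -3+955/2534 = - 2.62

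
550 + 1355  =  1905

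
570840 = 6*95140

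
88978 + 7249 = 96227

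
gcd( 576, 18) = 18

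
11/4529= 11/4529   =  0.00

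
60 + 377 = 437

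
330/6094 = 15/277 = 0.05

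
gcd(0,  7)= 7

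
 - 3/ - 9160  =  3/9160 = 0.00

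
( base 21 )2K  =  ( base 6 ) 142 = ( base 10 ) 62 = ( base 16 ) 3E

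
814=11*74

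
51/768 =17/256 = 0.07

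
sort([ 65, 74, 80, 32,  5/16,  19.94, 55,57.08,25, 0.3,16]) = [0.3, 5/16, 16, 19.94, 25 , 32, 55,57.08,  65, 74,80 ] 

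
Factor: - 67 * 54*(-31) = 2^1*3^3*31^1*67^1=112158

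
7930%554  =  174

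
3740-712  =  3028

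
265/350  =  53/70 = 0.76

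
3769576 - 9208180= -5438604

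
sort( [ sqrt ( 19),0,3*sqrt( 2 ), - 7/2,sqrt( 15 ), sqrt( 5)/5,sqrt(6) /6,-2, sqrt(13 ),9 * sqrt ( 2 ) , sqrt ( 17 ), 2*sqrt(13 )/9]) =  [ - 7/2,-2, 0,sqrt( 6 ) /6 , sqrt(5 )/5, 2*sqrt ( 13) /9,sqrt(13), sqrt ( 15 ),  sqrt(17 ),3 * sqrt ( 2), sqrt ( 19 ), 9 * sqrt( 2)]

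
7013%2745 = 1523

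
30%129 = 30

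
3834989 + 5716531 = 9551520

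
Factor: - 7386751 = - 83^1*88997^1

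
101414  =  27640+73774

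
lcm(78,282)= 3666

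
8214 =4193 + 4021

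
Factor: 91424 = 2^5*2857^1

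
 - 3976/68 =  - 994/17=   - 58.47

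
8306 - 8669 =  - 363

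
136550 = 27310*5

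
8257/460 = 359/20=17.95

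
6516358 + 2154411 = 8670769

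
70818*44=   3115992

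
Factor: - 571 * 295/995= - 33689/199 = - 59^1*199^(-1) * 571^1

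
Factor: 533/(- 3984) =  - 2^( - 4)*3^( - 1)*13^1*41^1*83^( - 1 ) 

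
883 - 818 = 65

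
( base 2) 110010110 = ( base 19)127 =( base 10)406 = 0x196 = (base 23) hf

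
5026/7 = 718= 718.00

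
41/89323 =41/89323 = 0.00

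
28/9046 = 14/4523 = 0.00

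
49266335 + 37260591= 86526926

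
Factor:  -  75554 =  - 2^1*37^1 * 1021^1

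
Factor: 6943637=41^1*163^1*1039^1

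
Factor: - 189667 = -241^1*787^1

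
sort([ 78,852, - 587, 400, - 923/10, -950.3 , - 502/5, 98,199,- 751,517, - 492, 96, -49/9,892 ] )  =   [ - 950.3, - 751, - 587,  -  492,-502/5, - 923/10,-49/9,78,96, 98,199, 400, 517,852,892]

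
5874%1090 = 424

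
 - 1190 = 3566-4756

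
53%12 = 5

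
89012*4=356048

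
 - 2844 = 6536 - 9380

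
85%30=25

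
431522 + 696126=1127648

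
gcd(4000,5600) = 800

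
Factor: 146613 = 3^1 * 48871^1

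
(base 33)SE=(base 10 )938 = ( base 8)1652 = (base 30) 118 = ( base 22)1ke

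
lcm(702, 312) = 2808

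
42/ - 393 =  - 14/131 = -0.11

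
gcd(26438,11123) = 1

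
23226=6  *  3871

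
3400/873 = 3400/873 = 3.89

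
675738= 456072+219666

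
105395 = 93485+11910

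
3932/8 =491 + 1/2 = 491.50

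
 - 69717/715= -69717/715 =- 97.51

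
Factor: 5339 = 19^1*281^1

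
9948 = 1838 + 8110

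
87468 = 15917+71551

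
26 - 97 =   -  71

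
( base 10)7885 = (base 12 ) 4691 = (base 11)5A19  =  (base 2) 1111011001101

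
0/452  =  0=0.00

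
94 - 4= 90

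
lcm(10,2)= 10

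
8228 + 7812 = 16040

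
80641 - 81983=-1342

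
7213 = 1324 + 5889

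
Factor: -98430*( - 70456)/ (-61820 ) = - 346749204/3091 = -2^2*3^1*11^( - 1)*17^1*193^1*281^( - 1 )*8807^1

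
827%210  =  197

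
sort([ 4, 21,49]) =[ 4,  21,49]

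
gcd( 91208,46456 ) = 8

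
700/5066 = 350/2533 = 0.14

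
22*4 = 88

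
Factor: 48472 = 2^3*73^1*83^1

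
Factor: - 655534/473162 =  - 11^1 * 83^1 * 659^( - 1) = -913/659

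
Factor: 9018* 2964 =26729352 = 2^3* 3^4*13^1*19^1*167^1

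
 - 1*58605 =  - 58605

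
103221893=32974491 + 70247402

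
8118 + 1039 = 9157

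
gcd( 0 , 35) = 35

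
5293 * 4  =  21172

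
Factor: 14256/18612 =36/47 = 2^2 * 3^2 *47^( - 1) 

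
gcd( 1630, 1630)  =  1630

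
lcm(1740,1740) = 1740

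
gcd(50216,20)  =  4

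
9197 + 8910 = 18107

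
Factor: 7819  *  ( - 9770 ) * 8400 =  - 2^5 * 3^1*5^3*7^2*977^1 * 1117^1 = - 641689692000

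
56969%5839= 4418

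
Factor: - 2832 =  - 2^4*3^1*59^1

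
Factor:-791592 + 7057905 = 6266313 = 3^2*696257^1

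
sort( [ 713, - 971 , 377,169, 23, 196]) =[-971 , 23, 169,196, 377 , 713] 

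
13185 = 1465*9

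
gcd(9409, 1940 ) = 97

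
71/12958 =71/12958 = 0.01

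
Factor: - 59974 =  - 2^1*157^1 *191^1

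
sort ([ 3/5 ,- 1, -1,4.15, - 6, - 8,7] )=[  -  8, - 6 , -1 , -1,3/5, 4.15, 7]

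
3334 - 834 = 2500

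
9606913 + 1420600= 11027513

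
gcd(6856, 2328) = 8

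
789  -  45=744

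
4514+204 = 4718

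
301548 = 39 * 7732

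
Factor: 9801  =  3^4*11^2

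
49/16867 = 49/16867 = 0.00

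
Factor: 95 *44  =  2^2*5^1*11^1 * 19^1= 4180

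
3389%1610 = 169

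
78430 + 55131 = 133561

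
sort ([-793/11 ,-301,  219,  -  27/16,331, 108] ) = [ - 301, - 793/11, -27/16,  108,219,331 ] 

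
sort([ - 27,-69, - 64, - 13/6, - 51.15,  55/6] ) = [- 69,  -  64, - 51.15, - 27, - 13/6,55/6]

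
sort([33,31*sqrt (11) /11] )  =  [ 31*sqrt(11) /11,  33]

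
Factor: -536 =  - 2^3*67^1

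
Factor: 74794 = 2^1 * 37397^1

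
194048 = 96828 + 97220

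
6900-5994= 906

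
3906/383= 10 + 76/383=10.20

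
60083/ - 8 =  - 60083/8 =- 7510.38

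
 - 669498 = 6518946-7188444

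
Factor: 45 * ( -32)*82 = -2^6*3^2*5^1*41^1 = - 118080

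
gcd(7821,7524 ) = 99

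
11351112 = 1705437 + 9645675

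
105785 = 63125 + 42660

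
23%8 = 7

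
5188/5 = 1037+3/5 = 1037.60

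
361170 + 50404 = 411574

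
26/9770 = 13/4885 = 0.00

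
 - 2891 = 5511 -8402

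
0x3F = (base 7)120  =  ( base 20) 33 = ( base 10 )63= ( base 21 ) 30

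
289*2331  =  673659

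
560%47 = 43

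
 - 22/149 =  - 1 + 127/149=- 0.15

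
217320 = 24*9055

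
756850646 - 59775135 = 697075511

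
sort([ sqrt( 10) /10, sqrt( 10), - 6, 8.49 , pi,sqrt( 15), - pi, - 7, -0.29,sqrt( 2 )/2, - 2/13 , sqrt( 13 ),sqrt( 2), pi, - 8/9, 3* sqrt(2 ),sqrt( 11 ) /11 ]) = [ - 7, - 6, - pi,-8/9, - 0.29, - 2/13,sqrt( 11) /11, sqrt( 10) /10  ,  sqrt( 2)/2,sqrt( 2 ), pi , pi, sqrt (10), sqrt( 13 ), sqrt( 15), 3*sqrt( 2 ),8.49] 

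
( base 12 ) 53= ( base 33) 1U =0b111111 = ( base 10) 63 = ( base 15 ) 43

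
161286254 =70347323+90938931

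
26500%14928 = 11572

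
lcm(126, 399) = 2394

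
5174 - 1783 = 3391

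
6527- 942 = 5585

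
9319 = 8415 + 904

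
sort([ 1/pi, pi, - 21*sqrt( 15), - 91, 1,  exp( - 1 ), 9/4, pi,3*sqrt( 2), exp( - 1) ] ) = [ - 91, - 21*sqrt ( 15 ),  1/pi,exp( - 1) , exp( - 1),1 , 9/4, pi, pi,3*sqrt( 2)] 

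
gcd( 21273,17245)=1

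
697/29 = 697/29 = 24.03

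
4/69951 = 4/69951 = 0.00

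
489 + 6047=6536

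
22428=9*2492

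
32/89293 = 32/89293=0.00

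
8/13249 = 8/13249 = 0.00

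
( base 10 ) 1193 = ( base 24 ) 21h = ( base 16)4A9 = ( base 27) 1H5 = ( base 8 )2251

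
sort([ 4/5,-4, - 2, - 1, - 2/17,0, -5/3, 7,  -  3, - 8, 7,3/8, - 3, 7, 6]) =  [-8, - 4,-3,  -  3,  -  2,-5/3, - 1, - 2/17, 0,3/8,4/5, 6, 7,7, 7 ]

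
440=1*440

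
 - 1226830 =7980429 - 9207259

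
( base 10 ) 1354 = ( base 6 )10134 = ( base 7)3643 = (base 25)244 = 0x54a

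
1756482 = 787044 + 969438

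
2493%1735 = 758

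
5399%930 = 749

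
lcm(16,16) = 16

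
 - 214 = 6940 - 7154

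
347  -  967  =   -620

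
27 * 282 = 7614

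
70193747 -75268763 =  - 5075016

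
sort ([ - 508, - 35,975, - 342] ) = [-508,- 342, - 35,975] 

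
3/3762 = 1/1254 = 0.00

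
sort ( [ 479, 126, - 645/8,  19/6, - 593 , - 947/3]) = [ - 593, - 947/3, - 645/8, 19/6 , 126, 479 ] 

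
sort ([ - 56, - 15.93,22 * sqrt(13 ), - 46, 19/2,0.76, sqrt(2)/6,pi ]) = [-56,  -  46, - 15.93, sqrt(2)/6, 0.76,pi,19/2 , 22 * sqrt(13) ]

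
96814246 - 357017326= - 260203080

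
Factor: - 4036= - 2^2*1009^1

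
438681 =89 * 4929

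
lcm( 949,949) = 949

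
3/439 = 3/439 = 0.01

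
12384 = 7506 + 4878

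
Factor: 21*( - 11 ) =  -3^1*7^1* 11^1=-231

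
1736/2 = 868 = 868.00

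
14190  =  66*215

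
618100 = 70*8830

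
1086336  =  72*15088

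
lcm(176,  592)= 6512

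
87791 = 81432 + 6359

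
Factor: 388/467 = 2^2*97^1*467^( - 1)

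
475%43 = 2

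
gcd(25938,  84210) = 6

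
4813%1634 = 1545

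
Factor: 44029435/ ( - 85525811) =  - 5^1*7^ (-1 )*101^1  *2213^(-1)*5521^(-1) * 87187^1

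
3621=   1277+2344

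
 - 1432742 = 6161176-7593918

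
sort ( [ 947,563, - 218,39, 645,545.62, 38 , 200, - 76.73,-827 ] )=[- 827, - 218, - 76.73, 38 , 39,200, 545.62,563 , 645,947] 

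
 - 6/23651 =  - 1 + 23645/23651= -  0.00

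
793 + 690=1483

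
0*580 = 0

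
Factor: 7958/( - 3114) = -3^( -2)*23^1 = - 23/9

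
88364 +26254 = 114618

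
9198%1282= 224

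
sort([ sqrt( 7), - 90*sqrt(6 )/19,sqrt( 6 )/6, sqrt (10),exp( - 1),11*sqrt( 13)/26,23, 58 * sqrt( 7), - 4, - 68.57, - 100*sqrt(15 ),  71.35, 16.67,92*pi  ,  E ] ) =[ - 100*sqrt( 15), -68.57, - 90*sqrt( 6 )/19, - 4, exp( - 1 ),  sqrt( 6)/6,11* sqrt(13 ) /26, sqrt( 7 ),E , sqrt (10),16.67,  23,  71.35, 58*sqrt(7 ), 92*pi ]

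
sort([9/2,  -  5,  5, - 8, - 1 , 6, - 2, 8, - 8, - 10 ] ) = [ - 10, - 8, - 8, - 5, - 2, - 1,  9/2,5,6, 8] 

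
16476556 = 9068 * 1817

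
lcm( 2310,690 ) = 53130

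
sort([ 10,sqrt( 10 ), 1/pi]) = [ 1/pi, sqrt( 10 ), 10] 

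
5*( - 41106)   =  -205530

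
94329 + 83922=178251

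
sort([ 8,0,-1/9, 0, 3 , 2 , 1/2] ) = [ - 1/9, 0,  0 , 1/2,2, 3,8 ] 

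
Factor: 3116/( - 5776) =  - 41/76=- 2^( - 2 )*19^(-1)*41^1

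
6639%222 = 201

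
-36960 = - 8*4620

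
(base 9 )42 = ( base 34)14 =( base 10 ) 38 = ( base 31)17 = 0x26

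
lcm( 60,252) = 1260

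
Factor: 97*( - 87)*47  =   - 3^1 * 29^1 * 47^1*97^1  =  - 396633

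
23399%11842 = 11557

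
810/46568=405/23284 = 0.02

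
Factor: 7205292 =2^2*3^2 * 233^1*859^1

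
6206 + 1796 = 8002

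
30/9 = 3 + 1/3 = 3.33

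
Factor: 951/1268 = 2^( - 2)*3^1= 3/4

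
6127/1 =6127  =  6127.00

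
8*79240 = 633920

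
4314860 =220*19613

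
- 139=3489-3628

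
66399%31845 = 2709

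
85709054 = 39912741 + 45796313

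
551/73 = 7+40/73 = 7.55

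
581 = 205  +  376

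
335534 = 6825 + 328709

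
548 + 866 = 1414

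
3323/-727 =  - 3323/727= - 4.57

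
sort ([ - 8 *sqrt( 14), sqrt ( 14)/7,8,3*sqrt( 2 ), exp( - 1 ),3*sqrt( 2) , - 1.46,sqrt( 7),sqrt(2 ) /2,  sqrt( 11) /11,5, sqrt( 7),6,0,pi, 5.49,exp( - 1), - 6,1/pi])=[ - 8 * sqrt( 14 ),-6, -1.46,0 , sqrt (11 ) /11,1/pi, exp(  -  1 ),exp( - 1) , sqrt( 14 ) /7,sqrt( 2)/2, sqrt ( 7 ), sqrt( 7 ),pi,3 *sqrt( 2),3*sqrt( 2 ),5,5.49, 6,8] 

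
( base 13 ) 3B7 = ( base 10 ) 657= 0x291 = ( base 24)139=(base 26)P7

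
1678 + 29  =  1707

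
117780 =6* 19630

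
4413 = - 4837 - -9250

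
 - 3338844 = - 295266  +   - 3043578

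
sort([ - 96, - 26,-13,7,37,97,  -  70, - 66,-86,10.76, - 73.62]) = [ - 96, - 86, - 73.62, - 70,  -  66, - 26,-13,7  ,  10.76, 37,97 ]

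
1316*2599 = 3420284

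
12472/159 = 78 + 70/159 = 78.44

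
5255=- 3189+8444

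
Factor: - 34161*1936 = - 66135696 = -2^4*3^1*11^2*59^1 * 193^1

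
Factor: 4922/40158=3^( - 2 )*97^ ( - 1)*107^1 = 107/873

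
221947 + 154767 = 376714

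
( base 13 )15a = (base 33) 7d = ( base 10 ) 244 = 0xf4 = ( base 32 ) 7k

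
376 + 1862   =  2238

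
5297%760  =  737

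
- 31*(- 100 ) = 3100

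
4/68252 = 1/17063 = 0.00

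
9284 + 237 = 9521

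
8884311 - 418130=8466181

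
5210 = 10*521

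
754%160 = 114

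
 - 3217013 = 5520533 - 8737546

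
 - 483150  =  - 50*9663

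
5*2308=11540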